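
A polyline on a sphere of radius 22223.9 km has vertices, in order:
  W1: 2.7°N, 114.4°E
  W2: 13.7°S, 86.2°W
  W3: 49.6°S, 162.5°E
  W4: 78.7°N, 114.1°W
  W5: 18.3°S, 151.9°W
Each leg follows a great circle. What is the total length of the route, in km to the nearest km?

Leg W1→W2: central angle 2.7378 rad, distance 60844.4 km.
Leg W2→W3: central angle 1.6192 rad, distance 35984.6 km.
Leg W3→W4: central angle 2.3923 rad, distance 53166.5 km.
Leg W4→W5: central angle 1.7324 rad, distance 38500.8 km.
Total: 60844.4 + 35984.6 + 53166.5 + 38500.8 ≈ 188496 km.

188496 km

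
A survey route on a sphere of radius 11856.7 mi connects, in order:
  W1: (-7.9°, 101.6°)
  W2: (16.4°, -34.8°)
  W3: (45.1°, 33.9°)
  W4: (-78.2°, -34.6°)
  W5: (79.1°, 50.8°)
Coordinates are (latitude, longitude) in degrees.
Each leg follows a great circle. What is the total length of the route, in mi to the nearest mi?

Leg W1→W2: central angle 2.3846 rad, distance 28273.8 mi.
Leg W2→W3: central angle 1.1085 rad, distance 13143.6 mi.
Leg W3→W4: central angle 2.2659 rad, distance 26866.1 mi.
Leg W4→W5: central angle 2.8511 rad, distance 33804.8 mi.
Total: 28273.8 + 13143.6 + 26866.1 + 33804.8 ≈ 102088 mi.

102088 mi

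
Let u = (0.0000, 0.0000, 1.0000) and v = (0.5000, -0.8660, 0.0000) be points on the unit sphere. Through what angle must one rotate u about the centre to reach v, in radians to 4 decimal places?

1.5708 rad

u·v = 0.0000; |u| = 1.0000, |v| = 1.0000.
cos θ = (u·v)/(|u||v|) = 0.0000, so θ = 1.5708 rad.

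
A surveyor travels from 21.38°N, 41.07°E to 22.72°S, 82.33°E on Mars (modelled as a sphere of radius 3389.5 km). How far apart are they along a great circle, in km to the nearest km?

In radians: φ₁ = 0.3732, φ₂ = -0.3965, Δλ = 41.260° = 0.7201 rad.
Haversine: a = sin²(Δφ/2) + cos φ₁ cos φ₂ sin²(Δλ/2) = 0.1409 + (0.9312)(0.9224)(0.1241) = 0.24756.
Central angle c = 2·arcsin(√a) = 1.04156 rad.
Distance = R·c = 3389.5 × 1.0416 ≈ 3530 km.

3530 km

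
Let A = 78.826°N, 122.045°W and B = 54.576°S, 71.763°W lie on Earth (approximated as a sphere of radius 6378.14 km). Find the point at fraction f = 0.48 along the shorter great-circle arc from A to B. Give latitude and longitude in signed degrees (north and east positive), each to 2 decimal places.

15.72°, -84.09°

Central angle δ = 2.3857 rad. Interpolating on the sphere with fraction f = 0.48:
P = [sin((1−f)δ)·A + sin(fδ)·B] / sin δ = 1.3791·A + 1.3278·B in Cartesian coordinates,
giving P = (0.0990, -0.9575, 0.2710), i.e. latitude 15.72°, longitude -84.09°.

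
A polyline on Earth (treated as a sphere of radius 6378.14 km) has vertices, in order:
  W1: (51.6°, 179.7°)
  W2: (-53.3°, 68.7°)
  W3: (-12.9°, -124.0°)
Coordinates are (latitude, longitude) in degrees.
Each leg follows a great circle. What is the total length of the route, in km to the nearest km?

Leg W1→W2: central angle 2.4362 rad, distance 15538.6 km.
Leg W2→W3: central angle 1.9707 rad, distance 12569.1 km.
Total: 15538.6 + 12569.1 ≈ 28108 km.

28108 km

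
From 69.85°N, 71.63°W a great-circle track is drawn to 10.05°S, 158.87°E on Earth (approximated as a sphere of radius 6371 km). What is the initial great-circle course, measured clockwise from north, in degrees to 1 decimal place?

304.8°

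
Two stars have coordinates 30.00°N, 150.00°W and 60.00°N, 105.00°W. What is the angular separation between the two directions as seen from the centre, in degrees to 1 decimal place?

42.3°

With latitudes φ₁ = 30.000°, φ₂ = 60.000° and longitude difference Δλ = 45.000°:
Haversine: a = sin²(Δφ/2) + cos φ₁ cos φ₂ sin²(Δλ/2) = 0.0670 + (0.8660)(0.5000)(0.1464) = 0.13040.
Central angle c = 2·arcsin(√a) = 0.73892 rad.
So the angular separation is 42.3°.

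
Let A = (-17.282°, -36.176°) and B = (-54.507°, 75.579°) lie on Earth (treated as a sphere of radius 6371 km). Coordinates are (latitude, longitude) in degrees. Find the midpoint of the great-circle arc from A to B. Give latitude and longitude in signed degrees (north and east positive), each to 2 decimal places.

-50.52°, -0.08°

Central angle δ = 1.5344 rad. Interpolating on the sphere with fraction f = 0.5:
P = [sin((1−f)δ)·A + sin(fδ)·B] / sin δ = 0.6946·A + 0.6946·B in Cartesian coordinates,
giving P = (0.6358, -0.0009, -0.7719), i.e. latitude -50.52°, longitude -0.08°.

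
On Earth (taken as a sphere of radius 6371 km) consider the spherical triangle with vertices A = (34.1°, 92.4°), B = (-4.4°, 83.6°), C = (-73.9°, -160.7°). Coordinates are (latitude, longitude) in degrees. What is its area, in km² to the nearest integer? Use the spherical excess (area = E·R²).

19721469 km²

Side lengths (central angles): a = 1.6170, b = 2.2211, c = 0.6874 rad; semiperimeter s = 2.2627.
By l'Huilier's theorem, tan(E/4) = √[tan(s/2) tan((s−a)/2) tan((s−b)/2) tan((s−c)/2)], giving spherical excess E = 0.4859 rad.
Area = E·R² = 0.4859 × (6371)² ≈ 19721469 km².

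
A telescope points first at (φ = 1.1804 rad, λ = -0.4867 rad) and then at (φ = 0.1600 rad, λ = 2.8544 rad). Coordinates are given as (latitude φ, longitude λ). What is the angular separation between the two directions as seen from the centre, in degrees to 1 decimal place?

In radians: φ₁ = 1.1804, φ₂ = 0.1600, Δλ = -168.569° = -2.9421 rad.
cos c = sin φ₁ sin φ₂ + cos φ₁ cos φ₂ cos Δλ = (0.9248)(0.1593) + (0.3806)(0.9872)(-0.9802) = -0.22091,
so c = arccos(-0.22091) = 1.79355 rad.
So the angular separation is 102.8°.

102.8°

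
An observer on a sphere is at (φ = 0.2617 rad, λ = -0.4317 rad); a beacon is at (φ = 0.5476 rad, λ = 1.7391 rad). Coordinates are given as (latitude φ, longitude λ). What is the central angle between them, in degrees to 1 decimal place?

With latitudes φ₁ = 14.994°, φ₂ = 31.375° and longitude difference Δλ = 124.378°:
cos c = sin φ₁ sin φ₂ + cos φ₁ cos φ₂ cos Δλ = (0.2587)(0.5206) + (0.9660)(0.8538)(-0.5646) = -0.33097,
so c = arccos(-0.33097) = 1.90812 rad.
So the angular separation is 109.3°.

109.3°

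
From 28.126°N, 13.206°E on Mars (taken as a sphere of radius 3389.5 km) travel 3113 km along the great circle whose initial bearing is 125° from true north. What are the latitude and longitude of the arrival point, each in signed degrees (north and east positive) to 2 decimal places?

Angular distance δ = d/R = 3113/3389.5 = 0.91842 rad; initial bearing θ = 2.1817 rad.
sin φ₂ = sin φ₁ cos δ + cos φ₁ sin δ cos θ = (0.4714)(0.6071) + (0.8819)(0.7946)(-0.5736) = -0.1158, so φ₂ = -6.65°.
Δλ = atan2(sin θ sin δ cos φ₁, cos δ − sin φ₁ sin φ₂) = atan2(0.5741, 0.6617) = 40.946°.
λ₂ = 13.206° + 40.946° = 54.15°.

-6.65°, 54.15°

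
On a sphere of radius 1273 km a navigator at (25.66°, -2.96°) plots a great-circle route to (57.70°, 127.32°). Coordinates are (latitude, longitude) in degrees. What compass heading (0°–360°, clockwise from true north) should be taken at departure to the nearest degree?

Δλ = 130.280° = 2.2738 rad.
y = sin Δλ · cos φ₂ = (0.7629)(0.5344) = 0.4077
x = cos φ₁ sin φ₂ − sin φ₁ cos φ₂ cos Δλ = (0.9014)(0.8453) − (0.4330)(0.5344)(-0.6465) = 0.9115
θ = atan2(y, x) = 24.10°, so the bearing is 24°.

24°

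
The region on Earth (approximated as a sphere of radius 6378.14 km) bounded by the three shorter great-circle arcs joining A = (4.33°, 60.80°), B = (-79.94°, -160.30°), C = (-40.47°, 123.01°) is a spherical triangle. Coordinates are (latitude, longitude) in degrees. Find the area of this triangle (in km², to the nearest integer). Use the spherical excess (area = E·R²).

Side lengths (central angles): a = 0.8370, b = 1.2612, c = 1.7779 rad; semiperimeter s = 1.9381.
By l'Huilier's theorem, tan(E/4) = √[tan(s/2) tan((s−a)/2) tan((s−b)/2) tan((s−c)/2)], giving spherical excess E = 0.6303 rad.
Area = E·R² = 0.6303 × (6378.14)² ≈ 25643042 km².

25643042 km²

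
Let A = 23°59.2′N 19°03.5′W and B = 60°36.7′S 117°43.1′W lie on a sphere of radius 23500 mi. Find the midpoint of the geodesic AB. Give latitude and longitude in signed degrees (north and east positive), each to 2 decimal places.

Central angle δ = 2.0061 rad. Interpolating on the sphere with fraction f = 0.5:
P = [sin((1−f)δ)·A + sin(fδ)·B] / sin δ = 0.9299·A + 0.9299·B in Cartesian coordinates,
giving P = (0.5907, -0.6813, -0.4322), i.e. latitude -25.61°, longitude -49.07°.

-25.61°, -49.07°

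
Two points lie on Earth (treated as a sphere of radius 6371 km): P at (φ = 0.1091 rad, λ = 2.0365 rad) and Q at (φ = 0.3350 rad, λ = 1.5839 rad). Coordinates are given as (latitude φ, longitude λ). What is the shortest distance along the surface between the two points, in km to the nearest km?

In radians: φ₁ = 0.1091, φ₂ = 0.3350, Δλ = -25.932° = -0.4526 rad.
Haversine: a = sin²(Δφ/2) + cos φ₁ cos φ₂ sin²(Δλ/2) = 0.0127 + (0.9941)(0.9444)(0.0503) = 0.05997.
Central angle c = 2·arcsin(√a) = 0.49479 rad.
Distance = R·c = 6371 × 0.4948 ≈ 3152 km.

3152 km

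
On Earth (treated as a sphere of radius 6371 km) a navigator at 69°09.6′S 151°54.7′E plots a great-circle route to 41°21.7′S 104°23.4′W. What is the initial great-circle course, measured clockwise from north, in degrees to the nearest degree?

119°

With φ₁ = -1.2071, φ₂ = -0.7219, Δλ = 1.8099 rad, the forward-azimuth formula gives
θ = atan2( sin Δλ cos φ₂ , cos φ₁ sin φ₂ − sin φ₁ cos φ₂ cos Δλ ) = atan2(0.7292, -0.4012) = 118.82°.
So the initial bearing is 119°.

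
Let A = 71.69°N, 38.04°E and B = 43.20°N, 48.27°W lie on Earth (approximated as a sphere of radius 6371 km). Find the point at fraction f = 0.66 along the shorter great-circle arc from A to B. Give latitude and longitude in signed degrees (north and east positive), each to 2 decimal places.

57.54°, -35.49°

The central angle between A and B is δ = 0.8438 rad.
With f = 0.66, the slerp weights are sin((1−f)δ)/sin δ = 0.3787 and sin(fδ)/sin δ = 0.7074.
Weighted sum of the unit vectors: (0.3787)·(0.2474,0.1936,0.9494) + (0.7074)·(0.4852,-0.5440,0.6845) = (0.4370, -0.3115, 0.8438).
Converting back: φ = atan2(z, √(x²+y²)) = 57.54°, λ = atan2(y, x) = -35.49°.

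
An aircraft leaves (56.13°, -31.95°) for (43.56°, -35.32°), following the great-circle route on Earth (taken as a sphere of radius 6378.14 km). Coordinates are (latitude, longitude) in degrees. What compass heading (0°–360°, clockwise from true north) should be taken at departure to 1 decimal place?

191.1°

With φ₁ = 0.9797, φ₂ = 0.7603, Δλ = -0.0588 rad, the forward-azimuth formula gives
θ = atan2( sin Δλ cos φ₂ , cos φ₁ sin φ₂ − sin φ₁ cos φ₂ cos Δλ ) = atan2(-0.0426, -0.2166) = -168.87°.
Adding 360° brings this into [0°, 360°): 191.1°.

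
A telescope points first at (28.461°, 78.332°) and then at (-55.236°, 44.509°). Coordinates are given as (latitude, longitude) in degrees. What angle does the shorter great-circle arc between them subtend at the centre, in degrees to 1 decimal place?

Let φ₁ = 0.4967 rad, φ₂ = -0.9641 rad, and Δλ = -0.5903 rad.
Haversine: a = sin²(Δφ/2) + cos φ₁ cos φ₂ sin²(Δλ/2) = 0.4451 + (0.8791)(0.5702)(0.0846) = 0.48753.
Central angle c = 2·arcsin(√a) = 1.54584 rad.
So the angular separation is 88.6°.

88.6°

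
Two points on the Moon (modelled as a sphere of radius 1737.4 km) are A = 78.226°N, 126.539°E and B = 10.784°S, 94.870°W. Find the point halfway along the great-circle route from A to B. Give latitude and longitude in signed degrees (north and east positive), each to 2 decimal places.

The central angle between A and B is δ = 1.9108 rad.
With f = 0.5, the slerp weights are sin((1−f)δ)/sin δ = 0.8661 and sin(fδ)/sin δ = 0.8661.
Weighted sum of the unit vectors: (0.8661)·(-0.1215,0.1639,0.9790) + (0.8661)·(-0.0834,-0.9788,-0.1871) = (-0.1775, -0.7058, 0.6859).
Converting back: φ = atan2(z, √(x²+y²)) = 43.30°, λ = atan2(y, x) = -104.11°.

43.30°, -104.11°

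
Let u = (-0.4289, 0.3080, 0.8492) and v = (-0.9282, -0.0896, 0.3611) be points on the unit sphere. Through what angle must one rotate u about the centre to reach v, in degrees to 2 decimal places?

u·v = 0.6772; |u| = 1.0000, |v| = 1.0000.
cos θ = (u·v)/(|u||v|) = 0.6772, so θ = 47.38°.

47.38°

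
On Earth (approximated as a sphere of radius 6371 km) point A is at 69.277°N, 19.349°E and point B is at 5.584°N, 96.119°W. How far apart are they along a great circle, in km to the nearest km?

10393 km

In radians: φ₁ = 1.2091, φ₂ = 0.0975, Δλ = -115.468° = -2.0153 rad.
cos c = sin φ₁ sin φ₂ + cos φ₁ cos φ₂ cos Δλ = (0.9353)(0.0973) + (0.3539)(0.9953)(-0.4300) = -0.06043,
so c = arccos(-0.06043) = 1.63126 rad.
Distance = R·c = 6371 × 1.6313 ≈ 10393 km.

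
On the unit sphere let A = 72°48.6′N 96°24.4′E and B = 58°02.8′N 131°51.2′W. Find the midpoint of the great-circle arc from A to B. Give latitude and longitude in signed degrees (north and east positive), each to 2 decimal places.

The central angle between A and B is δ = 0.7863 rad.
With f = 0.5, the slerp weights are sin((1−f)δ)/sin δ = 0.5413 and sin(fδ)/sin δ = 0.5413.
Weighted sum of the unit vectors: (0.5413)·(-0.0330,0.2937,0.9553) + (0.5413)·(-0.3531,-0.3942,0.8485) = (-0.2090, -0.0544, 0.9764).
Converting back: φ = atan2(z, √(x²+y²)) = 77.53°, λ = atan2(y, x) = -165.41°.

77.53°, -165.41°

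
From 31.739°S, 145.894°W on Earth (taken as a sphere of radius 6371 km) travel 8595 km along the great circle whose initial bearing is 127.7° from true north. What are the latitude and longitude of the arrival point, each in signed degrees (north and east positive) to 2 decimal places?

Angular distance δ = d/R = 8595/6371 = 1.34908 rad; initial bearing θ = 2.2288 rad.
sin φ₂ = sin φ₁ cos δ + cos φ₁ sin δ cos θ = (-0.5261)(0.2199) + (0.8505)(0.9755)(-0.6115) = -0.6230, so φ₂ = -38.54°.
Δλ = atan2(sin θ sin δ cos φ₁, cos δ − sin φ₁ sin φ₂) = atan2(0.6564, -0.1078) = 99.329°.
λ₂ = -145.894° + 99.329° = -46.56°.

-38.54°, -46.56°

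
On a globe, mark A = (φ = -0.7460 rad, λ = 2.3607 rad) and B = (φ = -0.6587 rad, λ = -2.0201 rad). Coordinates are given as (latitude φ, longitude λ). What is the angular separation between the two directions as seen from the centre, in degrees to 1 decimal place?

76.9°

In radians: φ₁ = -0.7460, φ₂ = -0.6587, Δλ = 108.999° = 1.9024 rad.
Haversine: a = sin²(Δφ/2) + cos φ₁ cos φ₂ sin²(Δλ/2) = 0.0019 + (0.7344)(0.7908)(0.6628) = 0.38682.
Central angle c = 2·arcsin(√a) = 1.34245 rad.
So the angular separation is 76.9°.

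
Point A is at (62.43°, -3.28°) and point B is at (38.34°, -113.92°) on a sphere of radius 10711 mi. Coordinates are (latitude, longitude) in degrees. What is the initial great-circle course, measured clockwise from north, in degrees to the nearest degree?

306°

With φ₁ = 1.0896, φ₂ = 0.6692, Δλ = -1.9310 rad, the forward-azimuth formula gives
θ = atan2( sin Δλ cos φ₂ , cos φ₁ sin φ₂ − sin φ₁ cos φ₂ cos Δλ ) = atan2(-0.7340, 0.5322) = -54.06°.
Adding 360° brings this into [0°, 360°): 306°.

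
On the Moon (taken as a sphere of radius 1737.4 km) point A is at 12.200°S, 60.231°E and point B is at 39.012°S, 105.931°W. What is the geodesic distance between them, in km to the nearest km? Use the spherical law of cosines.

Let φ₁ = -0.2129 rad, φ₂ = -0.6809 rad, and Δλ = -2.9001 rad.
cos c = sin φ₁ sin φ₂ + cos φ₁ cos φ₂ cos Δλ = (-0.2113)(-0.6295) + (0.9774)(0.7770)(-0.9710) = -0.60440,
so c = arccos(-0.60440) = 2.21981 rad.
Distance = R·c = 1737.4 × 2.2198 ≈ 3857 km.

3857 km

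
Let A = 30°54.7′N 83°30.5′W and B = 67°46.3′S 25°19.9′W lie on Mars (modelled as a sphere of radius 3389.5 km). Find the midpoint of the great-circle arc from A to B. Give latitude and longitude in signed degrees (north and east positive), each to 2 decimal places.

-20.44°, -66.60°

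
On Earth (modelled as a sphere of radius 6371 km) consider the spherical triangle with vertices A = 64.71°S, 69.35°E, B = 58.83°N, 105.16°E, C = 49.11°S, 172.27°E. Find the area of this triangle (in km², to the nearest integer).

Side lengths (central angles): a = 2.1119, b = 0.9008, c = 2.2072 rad; semiperimeter s = 2.6099.
By l'Huilier's theorem, tan(E/4) = √[tan(s/2) tan((s−a)/2) tan((s−b)/2) tan((s−c)/2)], giving spherical excess E = 1.7510 rad.
Area = E·R² = 1.7510 × (6371)² ≈ 71071536 km².

71071536 km²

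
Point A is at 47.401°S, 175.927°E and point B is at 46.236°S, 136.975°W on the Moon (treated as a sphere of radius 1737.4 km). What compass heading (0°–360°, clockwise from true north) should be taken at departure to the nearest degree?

Δλ = 47.098° = 0.8220 rad.
y = sin Δλ · cos φ₂ = (0.7325)(0.6917) = 0.5067
x = cos φ₁ sin φ₂ − sin φ₁ cos φ₂ cos Δλ = (0.6769)(-0.7222) − (-0.7361)(0.6917)(0.6807) = -0.1422
θ = atan2(y, x) = 105.68°, so the bearing is 106°.

106°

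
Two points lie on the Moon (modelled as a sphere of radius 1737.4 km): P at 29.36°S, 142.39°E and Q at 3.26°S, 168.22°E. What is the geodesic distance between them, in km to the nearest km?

1085 km

In radians: φ₁ = -0.5124, φ₂ = -0.0569, Δλ = 25.830° = 0.4508 rad.
Haversine: a = sin²(Δφ/2) + cos φ₁ cos φ₂ sin²(Δλ/2) = 0.0510 + (0.8716)(0.9984)(0.0500) = 0.09445.
Central angle c = 2·arcsin(√a) = 0.62478 rad.
Distance = R·c = 1737.4 × 0.6248 ≈ 1085 km.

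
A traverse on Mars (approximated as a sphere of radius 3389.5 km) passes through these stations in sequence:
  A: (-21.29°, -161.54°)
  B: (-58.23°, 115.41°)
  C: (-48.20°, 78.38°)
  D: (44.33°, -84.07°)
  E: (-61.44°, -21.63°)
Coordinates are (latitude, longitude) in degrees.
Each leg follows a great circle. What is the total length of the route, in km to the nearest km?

Leg A→B: central angle 1.1939 rad, distance 4046.7 km.
Leg B→C: central angle 0.4179 rad, distance 1416.5 km.
Leg C→D: central angle 2.9199 rad, distance 9897.0 km.
Leg D→E: central angle 2.0438 rad, distance 6927.3 km.
Total: 4046.7 + 1416.5 + 9897.0 + 6927.3 ≈ 22288 km.

22288 km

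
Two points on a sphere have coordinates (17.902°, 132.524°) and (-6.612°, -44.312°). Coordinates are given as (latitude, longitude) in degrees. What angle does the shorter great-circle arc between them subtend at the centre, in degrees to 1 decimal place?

168.3°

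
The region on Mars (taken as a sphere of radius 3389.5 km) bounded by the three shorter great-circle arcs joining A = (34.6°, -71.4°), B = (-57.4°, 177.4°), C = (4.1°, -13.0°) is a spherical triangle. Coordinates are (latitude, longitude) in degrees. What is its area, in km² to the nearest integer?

27433790 km²

Side lengths (central angles): a = 2.2004, b = 1.0806, c = 2.2637 rad; semiperimeter s = 2.7723.
By l'Huilier's theorem, tan(E/4) = √[tan(s/2) tan((s−a)/2) tan((s−b)/2) tan((s−c)/2)], giving spherical excess E = 2.3879 rad.
Area = E·R² = 2.3879 × (3389.5)² ≈ 27433790 km².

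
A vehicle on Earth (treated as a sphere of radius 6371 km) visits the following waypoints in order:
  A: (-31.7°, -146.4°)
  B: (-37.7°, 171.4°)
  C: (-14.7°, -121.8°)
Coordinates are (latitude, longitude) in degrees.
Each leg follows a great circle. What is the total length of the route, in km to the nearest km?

10868 km

Leg A→B: central angle 0.6093 rad, distance 3882.0 km.
Leg B→C: central angle 1.0965 rad, distance 6986.1 km.
Total: 3882.0 + 6986.1 ≈ 10868 km.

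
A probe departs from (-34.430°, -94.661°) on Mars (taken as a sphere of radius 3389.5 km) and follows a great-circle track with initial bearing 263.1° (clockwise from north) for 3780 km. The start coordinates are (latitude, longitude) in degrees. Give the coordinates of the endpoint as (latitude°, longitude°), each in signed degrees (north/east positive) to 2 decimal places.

-19.74°, -165.95°

Angular distance δ = d/R = 3780/3389.5 = 1.11521 rad; initial bearing θ = 4.5920 rad.
sin φ₂ = sin φ₁ cos δ + cos φ₁ sin δ cos θ = (-0.5654)(0.4400) + (0.8248)(0.8980)(-0.1201) = -0.3378, so φ₂ = -19.74°.
Δλ = atan2(sin θ sin δ cos φ₁, cos δ − sin φ₁ sin φ₂) = atan2(-0.7353, 0.2490) = -71.291°.
λ₂ = -94.661° − 71.291° = -165.95°.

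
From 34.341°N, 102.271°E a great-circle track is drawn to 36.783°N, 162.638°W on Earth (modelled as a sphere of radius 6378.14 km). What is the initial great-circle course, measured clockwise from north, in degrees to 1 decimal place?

With φ₁ = 0.5994, φ₂ = 0.6420, Δλ = 1.6597 rad, the forward-azimuth formula gives
θ = atan2( sin Δλ cos φ₂ , cos φ₁ sin φ₂ − sin φ₁ cos φ₂ cos Δλ ) = atan2(0.7977, 0.5345) = 56.18°.
So the initial bearing is 56.2°.

56.2°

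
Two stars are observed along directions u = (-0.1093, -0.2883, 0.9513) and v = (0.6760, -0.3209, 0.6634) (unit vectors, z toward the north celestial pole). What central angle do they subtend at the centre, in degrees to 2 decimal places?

u·v = 0.6497; |u| = 1.0000, |v| = 1.0000.
cos θ = (u·v)/(|u||v|) = 0.6497, so θ = 49.48°.

49.48°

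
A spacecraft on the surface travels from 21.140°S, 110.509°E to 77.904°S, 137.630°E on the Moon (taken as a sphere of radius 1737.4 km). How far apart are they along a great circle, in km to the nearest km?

1766 km

In radians: φ₁ = -0.3690, φ₂ = -1.3597, Δλ = 27.121° = 0.4734 rad.
cos c = sin φ₁ sin φ₂ + cos φ₁ cos φ₂ cos Δλ = (-0.3606)(-0.9778) + (0.9327)(0.2096)(0.8900) = 0.52660,
so c = arccos(0.52660) = 1.01620 rad.
Distance = R·c = 1737.4 × 1.0162 ≈ 1766 km.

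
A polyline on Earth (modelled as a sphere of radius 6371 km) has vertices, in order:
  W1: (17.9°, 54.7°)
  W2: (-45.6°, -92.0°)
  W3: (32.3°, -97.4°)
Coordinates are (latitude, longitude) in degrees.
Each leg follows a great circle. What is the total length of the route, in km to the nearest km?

Leg W1→W2: central angle 2.4592 rad, distance 15667.7 km.
Leg W2→W3: central angle 1.3623 rad, distance 8679.2 km.
Total: 15667.7 + 8679.2 ≈ 24347 km.

24347 km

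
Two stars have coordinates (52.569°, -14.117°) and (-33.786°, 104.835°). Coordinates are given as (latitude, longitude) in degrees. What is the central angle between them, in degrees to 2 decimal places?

In radians: φ₁ = 0.9175, φ₂ = -0.5897, Δλ = 118.952° = 2.0761 rad.
cos c = sin φ₁ sin φ₂ + cos φ₁ cos φ₂ cos Δλ = (0.7941)(-0.5561) + (0.6078)(0.8311)(-0.4841) = -0.68612,
so c = arccos(-0.68612) = 2.32694 rad.
So the angular separation is 133.32°.

133.32°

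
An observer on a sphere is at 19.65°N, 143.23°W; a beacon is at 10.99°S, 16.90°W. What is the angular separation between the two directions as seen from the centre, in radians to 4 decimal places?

Let φ₁ = 0.3430 rad, φ₂ = -0.1918 rad, and Δλ = 2.2049 rad.
Haversine: a = sin²(Δφ/2) + cos φ₁ cos φ₂ sin²(Δλ/2) = 0.0698 + (0.9418)(0.9817)(0.7962) = 0.80590.
Central angle c = 2·arcsin(√a) = 2.22914 rad.
So the angular separation is 2.2291 rad.

2.2291 rad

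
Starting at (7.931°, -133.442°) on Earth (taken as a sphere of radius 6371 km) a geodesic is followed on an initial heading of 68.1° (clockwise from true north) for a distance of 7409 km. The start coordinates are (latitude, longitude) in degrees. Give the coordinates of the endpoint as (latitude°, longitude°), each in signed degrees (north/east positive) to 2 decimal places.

23.19°, -65.53°

Angular distance δ = d/R = 7409/6371 = 1.16293 rad; initial bearing θ = 1.1886 rad.
sin φ₂ = sin φ₁ cos δ + cos φ₁ sin δ cos θ = (0.1380)(0.3967) + (0.9904)(0.9180)(0.3730) = 0.3938, so φ₂ = 23.19°.
Δλ = atan2(sin θ sin δ cos φ₁, cos δ − sin φ₁ sin φ₂) = atan2(0.8436, 0.3423) = 67.913°.
λ₂ = -133.442° + 67.913° = -65.53°.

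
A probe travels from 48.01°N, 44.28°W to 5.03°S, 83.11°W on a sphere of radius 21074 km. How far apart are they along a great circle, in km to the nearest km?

With latitudes φ₁ = 48.010°, φ₂ = -5.030° and longitude difference Δλ = -38.830°:
cos c = sin φ₁ sin φ₂ + cos φ₁ cos φ₂ cos Δλ = (0.7433)(-0.0877) + (0.6690)(0.9961)(0.7790) = 0.45398,
so c = arccos(0.45398) = 1.09956 rad.
Distance = R·c = 21074 × 1.0996 ≈ 23172 km.

23172 km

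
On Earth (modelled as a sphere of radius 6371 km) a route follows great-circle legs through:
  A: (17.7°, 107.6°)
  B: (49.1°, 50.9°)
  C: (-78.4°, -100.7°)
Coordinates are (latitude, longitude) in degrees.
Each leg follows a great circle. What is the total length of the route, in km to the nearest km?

Leg A→B: central angle 0.9615 rad, distance 6126.0 km.
Leg B→C: central angle 2.5987 rad, distance 16556.4 km.
Total: 6126.0 + 16556.4 ≈ 22682 km.

22682 km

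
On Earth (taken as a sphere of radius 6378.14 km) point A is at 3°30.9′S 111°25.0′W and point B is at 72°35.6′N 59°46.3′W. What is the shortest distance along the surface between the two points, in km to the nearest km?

With latitudes φ₁ = -3.515°, φ₂ = 72.593° and longitude difference Δλ = 51.645°:
cos c = sin φ₁ sin φ₂ + cos φ₁ cos φ₂ cos Δλ = (-0.0613)(0.9542) + (0.9981)(0.2992)(0.6205) = 0.12678,
so c = arccos(0.12678) = 1.44367 rad.
Distance = R·c = 6378.14 × 1.4437 ≈ 9208 km.

9208 km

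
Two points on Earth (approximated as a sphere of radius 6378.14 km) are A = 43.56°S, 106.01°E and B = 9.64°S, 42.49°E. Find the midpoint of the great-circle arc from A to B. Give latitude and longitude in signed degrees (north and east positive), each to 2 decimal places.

Central angle δ = 1.1219 rad. Interpolating on the sphere with fraction f = 0.5:
P = [sin((1−f)δ)·A + sin(fδ)·B] / sin δ = 0.5905·A + 0.5905·B in Cartesian coordinates,
giving P = (0.3113, 0.8045, -0.5058), i.e. latitude -30.38°, longitude 68.85°.

-30.38°, 68.85°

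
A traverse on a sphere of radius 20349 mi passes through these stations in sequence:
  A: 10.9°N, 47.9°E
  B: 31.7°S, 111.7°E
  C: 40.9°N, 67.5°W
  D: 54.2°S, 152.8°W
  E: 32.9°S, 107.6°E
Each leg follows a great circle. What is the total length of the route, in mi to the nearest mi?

Leg A→B: central angle 1.2979 rad, distance 26411.5 mi.
Leg B→C: central angle 2.9806 rad, distance 60652.9 mi.
Leg C→D: central angle 2.0884 rad, distance 42497.1 mi.
Leg D→E: central angle 1.2040 rad, distance 24499.9 mi.
Total: 26411.5 + 60652.9 + 42497.1 + 24499.9 ≈ 154061 mi.

154061 mi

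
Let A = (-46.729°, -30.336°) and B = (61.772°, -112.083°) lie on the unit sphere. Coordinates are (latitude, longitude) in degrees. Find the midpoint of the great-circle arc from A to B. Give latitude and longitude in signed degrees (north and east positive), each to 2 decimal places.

Central angle δ = 2.2080 rad. Interpolating on the sphere with fraction f = 0.5:
P = [sin((1−f)δ)·A + sin(fδ)·B] / sin δ = 1.1111·A + 1.1111·B in Cartesian coordinates,
giving P = (0.4597, -0.8716, 0.1699), i.e. latitude 9.78°, longitude -62.19°.

9.78°, -62.19°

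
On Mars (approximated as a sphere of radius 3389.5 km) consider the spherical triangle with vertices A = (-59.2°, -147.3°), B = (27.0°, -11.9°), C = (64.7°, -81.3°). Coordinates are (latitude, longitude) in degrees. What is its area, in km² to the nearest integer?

Side lengths (central angles): a = 0.9951, b = 2.3289, c = 2.3671 rad; semiperimeter s = 2.8456.
By l'Huilier's theorem, tan(E/4) = √[tan(s/2) tan((s−a)/2) tan((s−b)/2) tan((s−c)/2)], giving spherical excess E = 2.5932 rad.
Area = E·R² = 2.5932 × (3389.5)² ≈ 29792987 km².

29792987 km²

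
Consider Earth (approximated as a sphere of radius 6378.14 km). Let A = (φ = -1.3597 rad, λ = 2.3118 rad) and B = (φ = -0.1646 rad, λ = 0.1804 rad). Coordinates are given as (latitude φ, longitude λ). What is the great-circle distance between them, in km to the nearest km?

With latitudes φ₁ = -77.905°, φ₂ = -9.431° and longitude difference Δλ = -122.120°:
cos c = sin φ₁ sin φ₂ + cos φ₁ cos φ₂ cos Δλ = (-0.9778)(-0.1639) + (0.2095)(0.9865)(-0.5317) = 0.05032,
so c = arccos(0.05032) = 1.52046 rad.
Distance = R·c = 6378.14 × 1.5205 ≈ 9698 km.

9698 km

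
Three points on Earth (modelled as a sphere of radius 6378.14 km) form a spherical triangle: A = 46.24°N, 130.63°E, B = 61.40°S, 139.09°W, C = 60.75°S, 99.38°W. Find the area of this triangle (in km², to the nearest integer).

Side lengths (central angles): a = 0.3302, b = 2.5818, c = 2.2598 rad; semiperimeter s = 2.5859.
By l'Huilier's theorem, tan(E/4) = √[tan(s/2) tan((s−a)/2) tan((s−b)/2) tan((s−c)/2)], giving spherical excess E = 0.1998 rad.
Area = E·R² = 0.1998 × (6378.14)² ≈ 8127667 km².

8127667 km²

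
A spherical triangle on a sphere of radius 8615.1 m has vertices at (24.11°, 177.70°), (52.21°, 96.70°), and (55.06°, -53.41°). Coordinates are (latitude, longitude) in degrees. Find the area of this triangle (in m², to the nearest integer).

66483901 m²

Side lengths (central angles): a = 1.2201, b = 1.5641, c = 1.1480 rad; semiperimeter s = 1.9661.
By l'Huilier's theorem, tan(E/4) = √[tan(s/2) tan((s−a)/2) tan((s−b)/2) tan((s−c)/2)], giving spherical excess E = 0.8958 rad.
Area = E·R² = 0.8958 × (8615.1)² ≈ 66483901 m².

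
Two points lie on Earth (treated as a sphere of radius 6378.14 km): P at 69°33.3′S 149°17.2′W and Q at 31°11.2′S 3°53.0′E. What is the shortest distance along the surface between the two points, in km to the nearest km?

Let φ₁ = -1.2140 rad, φ₂ = -0.5443 rad, and Δλ = 2.6733 rad.
Haversine: a = sin²(Δφ/2) + cos φ₁ cos φ₂ sin²(Δλ/2) = 0.1080 + (0.3493)(0.8555)(0.9462) = 0.39072.
Central angle c = 2·arcsin(√a) = 1.35047 rad.
Distance = R·c = 6378.14 × 1.3505 ≈ 8613 km.

8613 km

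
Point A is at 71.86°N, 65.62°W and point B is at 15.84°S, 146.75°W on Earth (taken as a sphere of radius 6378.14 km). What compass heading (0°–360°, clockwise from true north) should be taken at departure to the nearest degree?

257°

With φ₁ = 1.2542, φ₂ = -0.2765, Δλ = -1.4160 rad, the forward-azimuth formula gives
θ = atan2( sin Δλ cos φ₂ , cos φ₁ sin φ₂ − sin φ₁ cos φ₂ cos Δλ ) = atan2(-0.9505, -0.2259) = -103.37°.
Adding 360° brings this into [0°, 360°): 257°.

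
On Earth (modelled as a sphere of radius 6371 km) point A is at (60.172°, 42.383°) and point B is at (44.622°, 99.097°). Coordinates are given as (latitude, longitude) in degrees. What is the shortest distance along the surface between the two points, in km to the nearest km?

Let φ₁ = 1.0502 rad, φ₂ = 0.7788 rad, and Δλ = 0.9898 rad.
Haversine: a = sin²(Δφ/2) + cos φ₁ cos φ₂ sin²(Δλ/2) = 0.0183 + (0.4974)(0.7118)(0.2256) = 0.09817.
Central angle c = 2·arcsin(√a) = 0.63736 rad.
Distance = R·c = 6371 × 0.6374 ≈ 4061 km.

4061 km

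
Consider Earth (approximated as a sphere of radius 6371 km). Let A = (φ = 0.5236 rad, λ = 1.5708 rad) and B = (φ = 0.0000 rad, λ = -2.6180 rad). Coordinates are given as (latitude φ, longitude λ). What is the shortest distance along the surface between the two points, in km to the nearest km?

12861 km

With latitudes φ₁ = 30.000°, φ₂ = 0.000° and longitude difference Δλ = 119.999°:
Haversine: a = sin²(Δφ/2) + cos φ₁ cos φ₂ sin²(Δλ/2) = 0.0670 + (0.8660)(1.0000)(0.7500) = 0.71650.
Central angle c = 2·arcsin(√a) = 2.01862 rad.
Distance = R·c = 6371 × 2.0186 ≈ 12861 km.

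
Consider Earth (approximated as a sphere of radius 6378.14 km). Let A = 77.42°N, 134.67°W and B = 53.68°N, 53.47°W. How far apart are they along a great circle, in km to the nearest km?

4039 km

Let φ₁ = 1.3512 rad, φ₂ = 0.9369 rad, and Δλ = 1.4172 rad.
Haversine: a = sin²(Δφ/2) + cos φ₁ cos φ₂ sin²(Δλ/2) = 0.0423 + (0.2178)(0.5923)(0.4235) = 0.09694.
Central angle c = 2·arcsin(√a) = 0.63324 rad.
Distance = R·c = 6378.14 × 0.6332 ≈ 4039 km.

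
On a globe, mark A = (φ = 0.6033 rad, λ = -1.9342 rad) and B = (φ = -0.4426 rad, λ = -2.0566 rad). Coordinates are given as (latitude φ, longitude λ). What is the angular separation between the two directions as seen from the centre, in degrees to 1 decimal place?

60.3°

With latitudes φ₁ = 34.567°, φ₂ = -25.359° and longitude difference Δλ = -7.013°:
cos c = sin φ₁ sin φ₂ + cos φ₁ cos φ₂ cos Δλ = (0.5674)(-0.4283) + (0.8235)(0.9036)(0.9925) = 0.49556,
so c = arccos(0.49556) = 1.05232 rad.
So the angular separation is 60.3°.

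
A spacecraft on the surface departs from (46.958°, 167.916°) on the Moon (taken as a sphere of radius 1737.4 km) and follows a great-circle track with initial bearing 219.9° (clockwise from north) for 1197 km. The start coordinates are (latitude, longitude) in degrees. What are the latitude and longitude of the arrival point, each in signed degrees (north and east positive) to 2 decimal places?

Angular distance δ = d/R = 1197/1737.4 = 0.68896 rad; initial bearing θ = 3.8380 rad.
sin φ₂ = sin φ₁ cos δ + cos φ₁ sin δ cos θ = (0.7309)(0.7719) + (0.6825)(0.6357)(-0.7672) = 0.2313, so φ₂ = 13.37°.
Δλ = atan2(sin θ sin δ cos φ₁, cos δ − sin φ₁ sin φ₂) = atan2(-0.2783, 0.6029) = -24.781°.
λ₂ = 167.916° − 24.781° = 143.13°.

13.37°, 143.13°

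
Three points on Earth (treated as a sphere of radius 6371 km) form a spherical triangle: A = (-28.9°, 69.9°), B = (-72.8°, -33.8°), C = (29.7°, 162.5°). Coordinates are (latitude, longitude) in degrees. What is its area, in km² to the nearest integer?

Side lengths (central angles): a = 2.3744, b = 1.8483, c = 1.1589 rad; semiperimeter s = 2.6908.
By l'Huilier's theorem, tan(E/4) = √[tan(s/2) tan((s−a)/2) tan((s−b)/2) tan((s−c)/2)], giving spherical excess E = 2.0039 rad.
Area = E·R² = 2.0039 × (6371)² ≈ 81337397 km².

81337397 km²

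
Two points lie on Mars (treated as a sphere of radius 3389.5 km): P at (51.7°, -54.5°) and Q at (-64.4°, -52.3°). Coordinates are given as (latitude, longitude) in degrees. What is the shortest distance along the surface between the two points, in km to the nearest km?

In radians: φ₁ = 0.9023, φ₂ = -1.1240, Δλ = 2.200° = 0.0384 rad.
Haversine: a = sin²(Δφ/2) + cos φ₁ cos φ₂ sin²(Δλ/2) = 0.7200 + (0.6198)(0.4321)(0.0004) = 0.72007.
Central angle c = 2·arcsin(√a) = 2.02655 rad.
Distance = R·c = 3389.5 × 2.0265 ≈ 6869 km.

6869 km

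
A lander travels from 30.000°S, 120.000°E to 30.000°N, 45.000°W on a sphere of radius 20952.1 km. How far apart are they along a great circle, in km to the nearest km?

In radians: φ₁ = -0.5236, φ₂ = 0.5236, Δλ = -165.000° = -2.8798 rad.
cos c = sin φ₁ sin φ₂ + cos φ₁ cos φ₂ cos Δλ = (-0.5000)(0.5000) + (0.8660)(0.8660)(-0.9659) = -0.97444,
so c = arccos(-0.97444) = 2.91503 rad.
Distance = R·c = 20952.1 × 2.9150 ≈ 61076 km.

61076 km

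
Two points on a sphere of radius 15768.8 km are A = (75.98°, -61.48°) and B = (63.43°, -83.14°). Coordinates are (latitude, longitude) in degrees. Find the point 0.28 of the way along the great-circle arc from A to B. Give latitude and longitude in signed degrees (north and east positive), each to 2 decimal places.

The central angle between A and B is δ = 0.2518 rad.
With f = 0.28, the slerp weights are sin((1−f)δ)/sin δ = 0.7237 and sin(fδ)/sin δ = 0.2827.
Weighted sum of the unit vectors: (0.7237)·(0.1157,-0.2129,0.9702) + (0.2827)·(0.0534,-0.4441,0.8944) = (0.0988, -0.2796, 0.9550).
Converting back: φ = atan2(z, √(x²+y²)) = 72.75°, λ = atan2(y, x) = -70.54°.

72.75°, -70.54°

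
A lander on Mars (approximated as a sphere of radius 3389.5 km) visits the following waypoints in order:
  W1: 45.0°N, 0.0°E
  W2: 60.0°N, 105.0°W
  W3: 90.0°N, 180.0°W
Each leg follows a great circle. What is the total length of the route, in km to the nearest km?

5242 km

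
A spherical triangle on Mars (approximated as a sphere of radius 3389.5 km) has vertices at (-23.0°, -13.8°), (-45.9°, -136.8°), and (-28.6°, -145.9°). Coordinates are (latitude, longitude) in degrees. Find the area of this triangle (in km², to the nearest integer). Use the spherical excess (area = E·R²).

Side lengths (central angles): a = 0.3268, b = 1.9335, c = 1.6391 rad; semiperimeter s = 1.9497.
By l'Huilier's theorem, tan(E/4) = √[tan(s/2) tan((s−a)/2) tan((s−b)/2) tan((s−c)/2)], giving spherical excess E = 0.1776 rad.
Area = E·R² = 0.1776 × (3389.5)² ≈ 2040531 km².

2040531 km²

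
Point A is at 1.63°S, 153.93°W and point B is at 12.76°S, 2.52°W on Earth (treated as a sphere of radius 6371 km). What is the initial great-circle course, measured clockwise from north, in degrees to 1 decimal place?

117.7°

With φ₁ = -0.0284, φ₂ = -0.2227, Δλ = 2.6426 rad, the forward-azimuth formula gives
θ = atan2( sin Δλ cos φ₂ , cos φ₁ sin φ₂ − sin φ₁ cos φ₂ cos Δλ ) = atan2(0.4667, -0.2451) = 117.71°.
So the initial bearing is 117.7°.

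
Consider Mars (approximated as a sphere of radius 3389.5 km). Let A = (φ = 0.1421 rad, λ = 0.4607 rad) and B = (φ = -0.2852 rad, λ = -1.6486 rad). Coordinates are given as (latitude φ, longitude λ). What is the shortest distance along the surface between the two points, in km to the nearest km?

7206 km

With latitudes φ₁ = 8.142°, φ₂ = -16.341° and longitude difference Δλ = -120.854°:
cos c = sin φ₁ sin φ₂ + cos φ₁ cos φ₂ cos Δλ = (0.1416)(-0.2813) + (0.9899)(0.9596)(-0.5129) = -0.52702,
so c = arccos(-0.52702) = 2.12589 rad.
Distance = R·c = 3389.5 × 2.1259 ≈ 7206 km.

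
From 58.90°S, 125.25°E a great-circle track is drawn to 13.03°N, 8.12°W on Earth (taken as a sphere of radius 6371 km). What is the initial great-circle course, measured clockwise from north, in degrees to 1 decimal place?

237.2°

Δλ = -133.370° = -2.3277 rad.
y = sin Δλ · cos φ₂ = (-0.7269)(0.9743) = -0.7082
x = cos φ₁ sin φ₂ − sin φ₁ cos φ₂ cos Δλ = (0.5165)(0.2255) − (-0.8563)(0.9743)(-0.6867) = -0.4564
θ = atan2(y, x) = -122.80°; adding 360° gives 237.2°.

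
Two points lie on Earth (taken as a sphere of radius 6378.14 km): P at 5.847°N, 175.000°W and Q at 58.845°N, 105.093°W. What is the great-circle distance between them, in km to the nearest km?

8315 km

In radians: φ₁ = 0.1020, φ₂ = 1.0270, Δλ = 69.907° = 1.2201 rad.
Haversine: a = sin²(Δφ/2) + cos φ₁ cos φ₂ sin²(Δλ/2) = 0.1991 + (0.9948)(0.5174)(0.3282) = 0.36801.
Central angle c = 2·arcsin(√a) = 1.30364 rad.
Distance = R·c = 6378.14 × 1.3036 ≈ 8315 km.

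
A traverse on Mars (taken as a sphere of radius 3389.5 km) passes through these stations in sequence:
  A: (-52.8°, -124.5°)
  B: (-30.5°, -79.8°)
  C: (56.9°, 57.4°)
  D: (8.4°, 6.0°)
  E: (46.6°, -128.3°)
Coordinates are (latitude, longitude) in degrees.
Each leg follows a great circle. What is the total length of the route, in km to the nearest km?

20936 km

Leg A→B: central angle 0.6848 rad, distance 2321.1 km.
Leg B→C: central angle 2.4503 rad, distance 8305.3 km.
Leg C→D: central angle 1.0935 rad, distance 3706.3 km.
Leg D→E: central angle 1.9483 rad, distance 6603.7 km.
Total: 2321.1 + 8305.3 + 3706.3 + 6603.7 ≈ 20936 km.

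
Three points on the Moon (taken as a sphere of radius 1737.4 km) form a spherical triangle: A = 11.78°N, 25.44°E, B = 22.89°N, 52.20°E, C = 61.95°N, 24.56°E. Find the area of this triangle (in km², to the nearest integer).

592277 km²

Side lengths (central angles): a = 0.7568, b = 0.8757, c = 0.4850 rad; semiperimeter s = 1.0587.
By l'Huilier's theorem, tan(E/4) = √[tan(s/2) tan((s−a)/2) tan((s−b)/2) tan((s−c)/2)], giving spherical excess E = 0.1962 rad.
Area = E·R² = 0.1962 × (1737.4)² ≈ 592277 km².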